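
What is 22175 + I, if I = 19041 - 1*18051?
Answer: 23165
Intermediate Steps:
I = 990 (I = 19041 - 18051 = 990)
22175 + I = 22175 + 990 = 23165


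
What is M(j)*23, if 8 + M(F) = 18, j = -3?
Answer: 230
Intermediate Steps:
M(F) = 10 (M(F) = -8 + 18 = 10)
M(j)*23 = 10*23 = 230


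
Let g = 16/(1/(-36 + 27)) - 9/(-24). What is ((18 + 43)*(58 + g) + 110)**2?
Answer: 1673219025/64 ≈ 2.6144e+7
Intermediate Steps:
g = -1149/8 (g = 16/(1/(-9)) - 9*(-1/24) = 16/(-1/9) + 3/8 = 16*(-9) + 3/8 = -144 + 3/8 = -1149/8 ≈ -143.63)
((18 + 43)*(58 + g) + 110)**2 = ((18 + 43)*(58 - 1149/8) + 110)**2 = (61*(-685/8) + 110)**2 = (-41785/8 + 110)**2 = (-40905/8)**2 = 1673219025/64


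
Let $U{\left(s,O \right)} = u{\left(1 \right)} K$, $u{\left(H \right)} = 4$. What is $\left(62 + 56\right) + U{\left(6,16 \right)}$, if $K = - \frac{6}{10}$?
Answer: $\frac{578}{5} \approx 115.6$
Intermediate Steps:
$K = - \frac{3}{5}$ ($K = \left(-6\right) \frac{1}{10} = - \frac{3}{5} \approx -0.6$)
$U{\left(s,O \right)} = - \frac{12}{5}$ ($U{\left(s,O \right)} = 4 \left(- \frac{3}{5}\right) = - \frac{12}{5}$)
$\left(62 + 56\right) + U{\left(6,16 \right)} = \left(62 + 56\right) - \frac{12}{5} = 118 - \frac{12}{5} = \frac{578}{5}$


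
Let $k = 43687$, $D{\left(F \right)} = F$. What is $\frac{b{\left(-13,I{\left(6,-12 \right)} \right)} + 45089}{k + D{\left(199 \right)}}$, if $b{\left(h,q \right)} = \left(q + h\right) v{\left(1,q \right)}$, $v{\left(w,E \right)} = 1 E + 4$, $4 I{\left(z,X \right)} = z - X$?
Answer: $\frac{180067}{175544} \approx 1.0258$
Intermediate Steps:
$I{\left(z,X \right)} = - \frac{X}{4} + \frac{z}{4}$ ($I{\left(z,X \right)} = \frac{z - X}{4} = - \frac{X}{4} + \frac{z}{4}$)
$v{\left(w,E \right)} = 4 + E$ ($v{\left(w,E \right)} = E + 4 = 4 + E$)
$b{\left(h,q \right)} = \left(4 + q\right) \left(h + q\right)$ ($b{\left(h,q \right)} = \left(q + h\right) \left(4 + q\right) = \left(h + q\right) \left(4 + q\right) = \left(4 + q\right) \left(h + q\right)$)
$\frac{b{\left(-13,I{\left(6,-12 \right)} \right)} + 45089}{k + D{\left(199 \right)}} = \frac{\left(4 + \left(\left(- \frac{1}{4}\right) \left(-12\right) + \frac{1}{4} \cdot 6\right)\right) \left(-13 + \left(\left(- \frac{1}{4}\right) \left(-12\right) + \frac{1}{4} \cdot 6\right)\right) + 45089}{43687 + 199} = \frac{\left(4 + \left(3 + \frac{3}{2}\right)\right) \left(-13 + \left(3 + \frac{3}{2}\right)\right) + 45089}{43886} = \left(\left(4 + \frac{9}{2}\right) \left(-13 + \frac{9}{2}\right) + 45089\right) \frac{1}{43886} = \left(\frac{17}{2} \left(- \frac{17}{2}\right) + 45089\right) \frac{1}{43886} = \left(- \frac{289}{4} + 45089\right) \frac{1}{43886} = \frac{180067}{4} \cdot \frac{1}{43886} = \frac{180067}{175544}$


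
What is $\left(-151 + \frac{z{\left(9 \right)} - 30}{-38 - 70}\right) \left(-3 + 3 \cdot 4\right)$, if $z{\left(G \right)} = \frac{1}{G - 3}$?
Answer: $- \frac{97669}{72} \approx -1356.5$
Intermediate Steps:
$z{\left(G \right)} = \frac{1}{-3 + G}$
$\left(-151 + \frac{z{\left(9 \right)} - 30}{-38 - 70}\right) \left(-3 + 3 \cdot 4\right) = \left(-151 + \frac{\frac{1}{-3 + 9} - 30}{-38 - 70}\right) \left(-3 + 3 \cdot 4\right) = \left(-151 + \frac{\frac{1}{6} - 30}{-108}\right) \left(-3 + 12\right) = \left(-151 + \left(\frac{1}{6} - 30\right) \left(- \frac{1}{108}\right)\right) 9 = \left(-151 - - \frac{179}{648}\right) 9 = \left(-151 + \frac{179}{648}\right) 9 = \left(- \frac{97669}{648}\right) 9 = - \frac{97669}{72}$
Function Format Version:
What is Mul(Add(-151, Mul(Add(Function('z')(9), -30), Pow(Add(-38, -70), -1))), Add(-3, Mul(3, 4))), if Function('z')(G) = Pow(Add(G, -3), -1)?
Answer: Rational(-97669, 72) ≈ -1356.5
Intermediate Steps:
Function('z')(G) = Pow(Add(-3, G), -1)
Mul(Add(-151, Mul(Add(Function('z')(9), -30), Pow(Add(-38, -70), -1))), Add(-3, Mul(3, 4))) = Mul(Add(-151, Mul(Add(Pow(Add(-3, 9), -1), -30), Pow(Add(-38, -70), -1))), Add(-3, Mul(3, 4))) = Mul(Add(-151, Mul(Add(Pow(6, -1), -30), Pow(-108, -1))), Add(-3, 12)) = Mul(Add(-151, Mul(Add(Rational(1, 6), -30), Rational(-1, 108))), 9) = Mul(Add(-151, Mul(Rational(-179, 6), Rational(-1, 108))), 9) = Mul(Add(-151, Rational(179, 648)), 9) = Mul(Rational(-97669, 648), 9) = Rational(-97669, 72)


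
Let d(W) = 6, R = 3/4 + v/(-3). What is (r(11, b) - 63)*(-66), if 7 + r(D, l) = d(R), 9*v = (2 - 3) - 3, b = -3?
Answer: 4224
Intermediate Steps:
v = -4/9 (v = ((2 - 3) - 3)/9 = (-1 - 3)/9 = (⅑)*(-4) = -4/9 ≈ -0.44444)
R = 97/108 (R = 3/4 - 4/9/(-3) = 3*(¼) - 4/9*(-⅓) = ¾ + 4/27 = 97/108 ≈ 0.89815)
r(D, l) = -1 (r(D, l) = -7 + 6 = -1)
(r(11, b) - 63)*(-66) = (-1 - 63)*(-66) = -64*(-66) = 4224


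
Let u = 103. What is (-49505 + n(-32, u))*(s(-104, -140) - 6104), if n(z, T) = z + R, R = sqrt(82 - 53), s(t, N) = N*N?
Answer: -668551352 + 13496*sqrt(29) ≈ -6.6848e+8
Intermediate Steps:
s(t, N) = N**2
R = sqrt(29) ≈ 5.3852
n(z, T) = z + sqrt(29)
(-49505 + n(-32, u))*(s(-104, -140) - 6104) = (-49505 + (-32 + sqrt(29)))*((-140)**2 - 6104) = (-49537 + sqrt(29))*(19600 - 6104) = (-49537 + sqrt(29))*13496 = -668551352 + 13496*sqrt(29)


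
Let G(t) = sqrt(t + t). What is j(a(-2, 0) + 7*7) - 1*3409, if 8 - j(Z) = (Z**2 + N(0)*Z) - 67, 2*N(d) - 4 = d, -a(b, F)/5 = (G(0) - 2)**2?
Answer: -4233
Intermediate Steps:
G(t) = sqrt(2)*sqrt(t) (G(t) = sqrt(2*t) = sqrt(2)*sqrt(t))
a(b, F) = -20 (a(b, F) = -5*(sqrt(2)*sqrt(0) - 2)**2 = -5*(sqrt(2)*0 - 2)**2 = -5*(0 - 2)**2 = -5*(-2)**2 = -5*4 = -20)
N(d) = 2 + d/2
j(Z) = 75 - Z**2 - 2*Z (j(Z) = 8 - ((Z**2 + (2 + (1/2)*0)*Z) - 67) = 8 - ((Z**2 + (2 + 0)*Z) - 67) = 8 - ((Z**2 + 2*Z) - 67) = 8 - (-67 + Z**2 + 2*Z) = 8 + (67 - Z**2 - 2*Z) = 75 - Z**2 - 2*Z)
j(a(-2, 0) + 7*7) - 1*3409 = (75 - (-20 + 7*7)**2 - 2*(-20 + 7*7)) - 1*3409 = (75 - (-20 + 49)**2 - 2*(-20 + 49)) - 3409 = (75 - 1*29**2 - 2*29) - 3409 = (75 - 1*841 - 58) - 3409 = (75 - 841 - 58) - 3409 = -824 - 3409 = -4233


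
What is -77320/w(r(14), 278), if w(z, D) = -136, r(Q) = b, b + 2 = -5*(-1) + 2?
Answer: 9665/17 ≈ 568.53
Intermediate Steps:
b = 5 (b = -2 + (-5*(-1) + 2) = -2 + (5 + 2) = -2 + 7 = 5)
r(Q) = 5
-77320/w(r(14), 278) = -77320/(-136) = -77320*(-1/136) = 9665/17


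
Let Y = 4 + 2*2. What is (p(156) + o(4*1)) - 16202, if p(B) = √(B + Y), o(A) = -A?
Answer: -16206 + 2*√41 ≈ -16193.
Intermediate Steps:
Y = 8 (Y = 4 + 4 = 8)
p(B) = √(8 + B) (p(B) = √(B + 8) = √(8 + B))
(p(156) + o(4*1)) - 16202 = (√(8 + 156) - 4) - 16202 = (√164 - 1*4) - 16202 = (2*√41 - 4) - 16202 = (-4 + 2*√41) - 16202 = -16206 + 2*√41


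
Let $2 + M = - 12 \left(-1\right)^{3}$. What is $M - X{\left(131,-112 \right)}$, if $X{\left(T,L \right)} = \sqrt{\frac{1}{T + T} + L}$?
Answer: $10 - \frac{i \sqrt{7687866}}{262} \approx 10.0 - 10.583 i$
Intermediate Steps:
$X{\left(T,L \right)} = \sqrt{L + \frac{1}{2 T}}$ ($X{\left(T,L \right)} = \sqrt{\frac{1}{2 T} + L} = \sqrt{L + \frac{1}{2 T}}$)
$M = 10$ ($M = -2 - 12 \left(-1\right)^{3} = -2 - -12 = -2 + 12 = 10$)
$M - X{\left(131,-112 \right)} = 10 - \frac{\sqrt{\frac{2}{131} + 4 \left(-112\right)}}{2} = 10 - \frac{\sqrt{2 \cdot \frac{1}{131} - 448}}{2} = 10 - \frac{\sqrt{\frac{2}{131} - 448}}{2} = 10 - \frac{\sqrt{- \frac{58686}{131}}}{2} = 10 - \frac{\frac{1}{131} i \sqrt{7687866}}{2} = 10 - \frac{i \sqrt{7687866}}{262}$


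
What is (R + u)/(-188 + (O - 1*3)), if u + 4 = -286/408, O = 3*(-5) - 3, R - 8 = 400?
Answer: -82273/42636 ≈ -1.9297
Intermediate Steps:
R = 408 (R = 8 + 400 = 408)
O = -18 (O = -15 - 3 = -18)
u = -959/204 (u = -4 - 286/408 = -4 - 286*1/408 = -4 - 143/204 = -959/204 ≈ -4.7010)
(R + u)/(-188 + (O - 1*3)) = (408 - 959/204)/(-188 + (-18 - 1*3)) = 82273/(204*(-188 + (-18 - 3))) = 82273/(204*(-188 - 21)) = (82273/204)/(-209) = (82273/204)*(-1/209) = -82273/42636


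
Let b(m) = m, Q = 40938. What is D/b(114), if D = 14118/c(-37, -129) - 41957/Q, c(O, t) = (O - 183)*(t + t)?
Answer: -150293053/22074588360 ≈ -0.0068084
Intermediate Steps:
c(O, t) = 2*t*(-183 + O) (c(O, t) = (-183 + O)*(2*t) = 2*t*(-183 + O))
D = -150293053/193636740 (D = 14118/((2*(-129)*(-183 - 37))) - 41957/40938 = 14118/((2*(-129)*(-220))) - 41957*1/40938 = 14118/56760 - 41957/40938 = 14118*(1/56760) - 41957/40938 = 2353/9460 - 41957/40938 = -150293053/193636740 ≈ -0.77616)
D/b(114) = -150293053/193636740/114 = -150293053/193636740*1/114 = -150293053/22074588360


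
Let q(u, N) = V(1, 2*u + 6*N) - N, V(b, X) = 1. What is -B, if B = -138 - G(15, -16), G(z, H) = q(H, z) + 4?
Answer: 128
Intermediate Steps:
q(u, N) = 1 - N
G(z, H) = 5 - z (G(z, H) = (1 - z) + 4 = 5 - z)
B = -128 (B = -138 - (5 - 1*15) = -138 - (5 - 15) = -138 - 1*(-10) = -138 + 10 = -128)
-B = -1*(-128) = 128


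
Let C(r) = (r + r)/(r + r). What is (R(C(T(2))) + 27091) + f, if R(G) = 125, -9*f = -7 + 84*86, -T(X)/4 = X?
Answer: 237727/9 ≈ 26414.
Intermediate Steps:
T(X) = -4*X
f = -7217/9 (f = -(-7 + 84*86)/9 = -(-7 + 7224)/9 = -⅑*7217 = -7217/9 ≈ -801.89)
C(r) = 1 (C(r) = (2*r)/((2*r)) = (2*r)*(1/(2*r)) = 1)
(R(C(T(2))) + 27091) + f = (125 + 27091) - 7217/9 = 27216 - 7217/9 = 237727/9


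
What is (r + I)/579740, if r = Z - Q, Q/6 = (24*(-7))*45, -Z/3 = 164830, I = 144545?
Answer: -60917/115948 ≈ -0.52538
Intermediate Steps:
Z = -494490 (Z = -3*164830 = -494490)
Q = -45360 (Q = 6*((24*(-7))*45) = 6*(-168*45) = 6*(-7560) = -45360)
r = -449130 (r = -494490 - 1*(-45360) = -494490 + 45360 = -449130)
(r + I)/579740 = (-449130 + 144545)/579740 = -304585*1/579740 = -60917/115948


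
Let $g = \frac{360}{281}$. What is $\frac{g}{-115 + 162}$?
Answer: $\frac{360}{13207} \approx 0.027258$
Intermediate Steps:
$g = \frac{360}{281}$ ($g = 360 \cdot \frac{1}{281} = \frac{360}{281} \approx 1.2811$)
$\frac{g}{-115 + 162} = \frac{360}{281 \left(-115 + 162\right)} = \frac{360}{281 \cdot 47} = \frac{360}{281} \cdot \frac{1}{47} = \frac{360}{13207}$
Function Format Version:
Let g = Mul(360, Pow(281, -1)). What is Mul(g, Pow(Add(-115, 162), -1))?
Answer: Rational(360, 13207) ≈ 0.027258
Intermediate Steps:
g = Rational(360, 281) (g = Mul(360, Rational(1, 281)) = Rational(360, 281) ≈ 1.2811)
Mul(g, Pow(Add(-115, 162), -1)) = Mul(Rational(360, 281), Pow(Add(-115, 162), -1)) = Mul(Rational(360, 281), Pow(47, -1)) = Mul(Rational(360, 281), Rational(1, 47)) = Rational(360, 13207)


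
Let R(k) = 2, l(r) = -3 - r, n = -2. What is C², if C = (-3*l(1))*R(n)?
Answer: 576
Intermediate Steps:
C = 24 (C = -3*(-3 - 1*1)*2 = -3*(-3 - 1)*2 = -3*(-4)*2 = 12*2 = 24)
C² = 24² = 576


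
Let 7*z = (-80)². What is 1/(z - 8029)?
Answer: -7/49803 ≈ -0.00014055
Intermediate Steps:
z = 6400/7 (z = (⅐)*(-80)² = (⅐)*6400 = 6400/7 ≈ 914.29)
1/(z - 8029) = 1/(6400/7 - 8029) = 1/(-49803/7) = -7/49803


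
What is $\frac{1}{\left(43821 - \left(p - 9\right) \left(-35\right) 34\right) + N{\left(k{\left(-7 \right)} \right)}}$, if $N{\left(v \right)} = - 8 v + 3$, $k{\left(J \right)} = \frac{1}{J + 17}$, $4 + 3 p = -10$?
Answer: $\frac{15}{413398} \approx 3.6285 \cdot 10^{-5}$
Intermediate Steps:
$p = - \frac{14}{3}$ ($p = - \frac{4}{3} + \frac{1}{3} \left(-10\right) = - \frac{4}{3} - \frac{10}{3} = - \frac{14}{3} \approx -4.6667$)
$k{\left(J \right)} = \frac{1}{17 + J}$
$N{\left(v \right)} = 3 - 8 v$
$\frac{1}{\left(43821 - \left(p - 9\right) \left(-35\right) 34\right) + N{\left(k{\left(-7 \right)} \right)}} = \frac{1}{\left(43821 - \left(- \frac{14}{3} - 9\right) \left(-35\right) 34\right) + \left(3 - \frac{8}{17 - 7}\right)} = \frac{1}{\left(43821 - \left(- \frac{41}{3}\right) \left(-35\right) 34\right) + \left(3 - \frac{8}{10}\right)} = \frac{1}{\left(43821 - \frac{1435}{3} \cdot 34\right) + \left(3 - \frac{4}{5}\right)} = \frac{1}{\left(43821 - \frac{48790}{3}\right) + \left(3 - \frac{4}{5}\right)} = \frac{1}{\left(43821 - \frac{48790}{3}\right) + \frac{11}{5}} = \frac{1}{\frac{82673}{3} + \frac{11}{5}} = \frac{1}{\frac{413398}{15}} = \frac{15}{413398}$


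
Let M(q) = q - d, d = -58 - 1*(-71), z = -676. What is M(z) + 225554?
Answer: 224865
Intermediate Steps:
d = 13 (d = -58 + 71 = 13)
M(q) = -13 + q (M(q) = q - 1*13 = q - 13 = -13 + q)
M(z) + 225554 = (-13 - 676) + 225554 = -689 + 225554 = 224865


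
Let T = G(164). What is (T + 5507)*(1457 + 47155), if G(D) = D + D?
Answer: 283651020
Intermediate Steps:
G(D) = 2*D
T = 328 (T = 2*164 = 328)
(T + 5507)*(1457 + 47155) = (328 + 5507)*(1457 + 47155) = 5835*48612 = 283651020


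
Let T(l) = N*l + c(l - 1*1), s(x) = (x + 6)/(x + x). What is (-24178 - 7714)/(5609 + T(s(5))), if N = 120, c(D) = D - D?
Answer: -31892/5741 ≈ -5.5551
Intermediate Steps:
c(D) = 0
s(x) = (6 + x)/(2*x) (s(x) = (6 + x)/((2*x)) = (6 + x)*(1/(2*x)) = (6 + x)/(2*x))
T(l) = 120*l (T(l) = 120*l + 0 = 120*l)
(-24178 - 7714)/(5609 + T(s(5))) = (-24178 - 7714)/(5609 + 120*((1/2)*(6 + 5)/5)) = -31892/(5609 + 120*((1/2)*(1/5)*11)) = -31892/(5609 + 120*(11/10)) = -31892/(5609 + 132) = -31892/5741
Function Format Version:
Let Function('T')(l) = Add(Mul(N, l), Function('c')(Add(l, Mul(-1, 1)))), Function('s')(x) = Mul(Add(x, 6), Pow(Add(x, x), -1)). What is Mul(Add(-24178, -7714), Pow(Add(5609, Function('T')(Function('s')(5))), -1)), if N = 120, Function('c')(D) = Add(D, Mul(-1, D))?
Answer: Rational(-31892, 5741) ≈ -5.5551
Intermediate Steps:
Function('c')(D) = 0
Function('s')(x) = Mul(Rational(1, 2), Pow(x, -1), Add(6, x)) (Function('s')(x) = Mul(Add(6, x), Pow(Mul(2, x), -1)) = Mul(Add(6, x), Mul(Rational(1, 2), Pow(x, -1))) = Mul(Rational(1, 2), Pow(x, -1), Add(6, x)))
Function('T')(l) = Mul(120, l) (Function('T')(l) = Add(Mul(120, l), 0) = Mul(120, l))
Mul(Add(-24178, -7714), Pow(Add(5609, Function('T')(Function('s')(5))), -1)) = Mul(Add(-24178, -7714), Pow(Add(5609, Mul(120, Mul(Rational(1, 2), Pow(5, -1), Add(6, 5)))), -1)) = Mul(-31892, Pow(Add(5609, Mul(120, Mul(Rational(1, 2), Rational(1, 5), 11))), -1)) = Mul(-31892, Pow(Add(5609, Mul(120, Rational(11, 10))), -1)) = Mul(-31892, Pow(Add(5609, 132), -1)) = Mul(-31892, Pow(5741, -1)) = Mul(-31892, Rational(1, 5741)) = Rational(-31892, 5741)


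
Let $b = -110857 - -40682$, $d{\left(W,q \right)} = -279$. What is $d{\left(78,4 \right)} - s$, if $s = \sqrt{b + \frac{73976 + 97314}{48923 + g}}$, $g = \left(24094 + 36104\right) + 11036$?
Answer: $-279 - \frac{i \sqrt{1013145342051045}}{120157} \approx -279.0 - 264.9 i$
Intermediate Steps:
$g = 71234$ ($g = 60198 + 11036 = 71234$)
$b = -70175$ ($b = -110857 + 40682 = -70175$)
$s = \frac{i \sqrt{1013145342051045}}{120157}$ ($s = \sqrt{-70175 + \frac{73976 + 97314}{48923 + 71234}} = \sqrt{-70175 + \frac{171290}{120157}} = \sqrt{- \frac{8431846185}{120157}} = \frac{i \sqrt{1013145342051045}}{120157} \approx 264.9 i$)
$d{\left(78,4 \right)} - s = -279 - \frac{i \sqrt{1013145342051045}}{120157}$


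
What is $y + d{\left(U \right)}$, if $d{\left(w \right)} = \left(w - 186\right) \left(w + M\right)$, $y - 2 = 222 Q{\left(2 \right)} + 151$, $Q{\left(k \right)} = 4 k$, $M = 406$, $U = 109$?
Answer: $-37726$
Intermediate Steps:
$y = 1929$ ($y = 2 + \left(222 \cdot 4 \cdot 2 + 151\right) = 2 + \left(222 \cdot 8 + 151\right) = 2 + \left(1776 + 151\right) = 2 + 1927 = 1929$)
$d{\left(w \right)} = \left(-186 + w\right) \left(406 + w\right)$ ($d{\left(w \right)} = \left(w - 186\right) \left(w + 406\right) = \left(-186 + w\right) \left(406 + w\right)$)
$y + d{\left(U \right)} = 1929 + \left(-75516 + 109^{2} + 220 \cdot 109\right) = 1929 + \left(-75516 + 11881 + 23980\right) = 1929 - 39655 = -37726$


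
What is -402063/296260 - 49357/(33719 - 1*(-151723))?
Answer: -44590935833/27469523460 ≈ -1.6233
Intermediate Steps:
-402063/296260 - 49357/(33719 - 1*(-151723)) = -402063*1/296260 - 49357/(33719 + 151723) = -402063/296260 - 49357/185442 = -44590935833/27469523460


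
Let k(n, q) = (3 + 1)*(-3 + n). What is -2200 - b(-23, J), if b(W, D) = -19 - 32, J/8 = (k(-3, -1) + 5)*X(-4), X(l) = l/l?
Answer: -2149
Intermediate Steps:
X(l) = 1
k(n, q) = -12 + 4*n (k(n, q) = 4*(-3 + n) = -12 + 4*n)
J = -152 (J = 8*(((-12 + 4*(-3)) + 5)*1) = 8*(((-12 - 12) + 5)*1) = 8*((-24 + 5)*1) = 8*(-19*1) = 8*(-19) = -152)
b(W, D) = -51
-2200 - b(-23, J) = -2200 - 1*(-51) = -2200 + 51 = -2149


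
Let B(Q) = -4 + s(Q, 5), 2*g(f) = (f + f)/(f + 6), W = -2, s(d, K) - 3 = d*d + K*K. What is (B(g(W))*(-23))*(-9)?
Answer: 20079/4 ≈ 5019.8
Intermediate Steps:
s(d, K) = 3 + K² + d² (s(d, K) = 3 + (d*d + K*K) = 3 + (d² + K²) = 3 + (K² + d²) = 3 + K² + d²)
g(f) = f/(6 + f) (g(f) = ((f + f)/(f + 6))/2 = ((2*f)/(6 + f))/2 = (2*f/(6 + f))/2 = f/(6 + f))
B(Q) = 24 + Q² (B(Q) = -4 + (3 + 5² + Q²) = -4 + (3 + 25 + Q²) = -4 + (28 + Q²) = 24 + Q²)
(B(g(W))*(-23))*(-9) = ((24 + (-2/(6 - 2))²)*(-23))*(-9) = ((24 + (-2/4)²)*(-23))*(-9) = ((24 + (-2*¼)²)*(-23))*(-9) = ((24 + (-½)²)*(-23))*(-9) = ((24 + ¼)*(-23))*(-9) = ((97/4)*(-23))*(-9) = -2231/4*(-9) = 20079/4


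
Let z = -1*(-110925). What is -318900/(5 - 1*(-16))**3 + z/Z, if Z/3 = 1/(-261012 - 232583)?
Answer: -56339834217175/3087 ≈ -1.8251e+10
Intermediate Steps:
z = 110925
Z = -3/493595 (Z = 3/(-261012 - 232583) = 3/(-493595) = 3*(-1/493595) = -3/493595 ≈ -6.0779e-6)
-318900/(5 - 1*(-16))**3 + z/Z = -318900/(5 - 1*(-16))**3 + 110925/(-3/493595) = -318900/(5 + 16)**3 + 110925*(-493595/3) = -318900/(21**3) - 18250675125 = -318900/9261 - 18250675125 = -318900*1/9261 - 18250675125 = -106300/3087 - 18250675125 = -56339834217175/3087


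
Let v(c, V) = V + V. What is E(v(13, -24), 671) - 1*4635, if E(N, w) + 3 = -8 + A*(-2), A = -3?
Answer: -4640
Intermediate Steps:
v(c, V) = 2*V
E(N, w) = -5 (E(N, w) = -3 + (-8 - 3*(-2)) = -3 + (-8 + 6) = -3 - 2 = -5)
E(v(13, -24), 671) - 1*4635 = -5 - 1*4635 = -5 - 4635 = -4640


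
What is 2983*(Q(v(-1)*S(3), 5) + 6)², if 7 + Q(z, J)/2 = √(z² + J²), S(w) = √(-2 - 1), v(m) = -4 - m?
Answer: 167048 - 95456*I*√2 ≈ 1.6705e+5 - 1.35e+5*I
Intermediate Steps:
S(w) = I*√3 (S(w) = √(-3) = I*√3)
Q(z, J) = -14 + 2*√(J² + z²) (Q(z, J) = -14 + 2*√(z² + J²) = -14 + 2*√(J² + z²))
2983*(Q(v(-1)*S(3), 5) + 6)² = 2983*((-14 + 2*√(5² + ((-4 - 1*(-1))*(I*√3))²)) + 6)² = 2983*((-14 + 2*√(25 + ((-4 + 1)*(I*√3))²)) + 6)² = 2983*((-14 + 2*√(25 + (-3*I*√3)²)) + 6)² = 2983*((-14 + 2*√(25 - 27)) + 6)² = 2983*((-14 + 2*√(-2)) + 6)² = 2983*((-14 + 2*(I*√2)) + 6)² = 2983*((-14 + 2*I*√2) + 6)² = 2983*(-8 + 2*I*√2)²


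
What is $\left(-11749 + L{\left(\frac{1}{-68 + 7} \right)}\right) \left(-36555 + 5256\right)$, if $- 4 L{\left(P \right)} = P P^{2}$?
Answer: $\frac{333872663848425}{907924} \approx 3.6773 \cdot 10^{8}$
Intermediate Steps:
$L{\left(P \right)} = - \frac{P^{3}}{4}$ ($L{\left(P \right)} = - \frac{P P^{2}}{4} = - \frac{P^{3}}{4}$)
$\left(-11749 + L{\left(\frac{1}{-68 + 7} \right)}\right) \left(-36555 + 5256\right) = \left(-11749 - \frac{\left(\frac{1}{-68 + 7}\right)^{3}}{4}\right) \left(-36555 + 5256\right) = \left(-11749 - \frac{\left(\frac{1}{-61}\right)^{3}}{4}\right) \left(-31299\right) = \left(-11749 - \frac{\left(- \frac{1}{61}\right)^{3}}{4}\right) \left(-31299\right) = \left(-11749 - - \frac{1}{907924}\right) \left(-31299\right) = \left(-11749 + \frac{1}{907924}\right) \left(-31299\right) = \left(- \frac{10667199075}{907924}\right) \left(-31299\right) = \frac{333872663848425}{907924}$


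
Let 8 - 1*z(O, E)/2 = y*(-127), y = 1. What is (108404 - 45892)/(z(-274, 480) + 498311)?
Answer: 62512/498581 ≈ 0.12538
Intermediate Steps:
z(O, E) = 270 (z(O, E) = 16 - 2*(-127) = 16 + 254 = 270)
(108404 - 45892)/(z(-274, 480) + 498311) = (108404 - 45892)/(270 + 498311) = 62512/498581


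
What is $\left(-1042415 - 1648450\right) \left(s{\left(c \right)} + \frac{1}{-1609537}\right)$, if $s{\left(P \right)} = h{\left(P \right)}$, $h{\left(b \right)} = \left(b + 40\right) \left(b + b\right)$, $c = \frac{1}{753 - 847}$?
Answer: $\frac{16280416732400865}{7110934466} \approx 2.2895 \cdot 10^{6}$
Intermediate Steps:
$c = - \frac{1}{94}$ ($c = \frac{1}{-94} = - \frac{1}{94} \approx -0.010638$)
$h{\left(b \right)} = 2 b \left(40 + b\right)$ ($h{\left(b \right)} = \left(40 + b\right) 2 b = 2 b \left(40 + b\right)$)
$s{\left(P \right)} = 2 P \left(40 + P\right)$
$\left(-1042415 - 1648450\right) \left(s{\left(c \right)} + \frac{1}{-1609537}\right) = \left(-1042415 - 1648450\right) \left(2 \left(- \frac{1}{94}\right) \left(40 - \frac{1}{94}\right) + \frac{1}{-1609537}\right) = - 2690865 \left(2 \left(- \frac{1}{94}\right) \frac{3759}{94} - \frac{1}{1609537}\right) = - 2690865 \left(- \frac{3759}{4418} - \frac{1}{1609537}\right) = \left(-2690865\right) \left(- \frac{6050254001}{7110934466}\right) = \frac{16280416732400865}{7110934466}$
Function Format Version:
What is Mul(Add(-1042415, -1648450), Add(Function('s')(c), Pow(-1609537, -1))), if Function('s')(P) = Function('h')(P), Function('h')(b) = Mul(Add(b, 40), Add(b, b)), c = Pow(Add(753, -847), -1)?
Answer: Rational(16280416732400865, 7110934466) ≈ 2.2895e+6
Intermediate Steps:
c = Rational(-1, 94) (c = Pow(-94, -1) = Rational(-1, 94) ≈ -0.010638)
Function('h')(b) = Mul(2, b, Add(40, b)) (Function('h')(b) = Mul(Add(40, b), Mul(2, b)) = Mul(2, b, Add(40, b)))
Function('s')(P) = Mul(2, P, Add(40, P))
Mul(Add(-1042415, -1648450), Add(Function('s')(c), Pow(-1609537, -1))) = Mul(Add(-1042415, -1648450), Add(Mul(2, Rational(-1, 94), Add(40, Rational(-1, 94))), Pow(-1609537, -1))) = Mul(-2690865, Add(Mul(2, Rational(-1, 94), Rational(3759, 94)), Rational(-1, 1609537))) = Mul(-2690865, Add(Rational(-3759, 4418), Rational(-1, 1609537))) = Mul(-2690865, Rational(-6050254001, 7110934466)) = Rational(16280416732400865, 7110934466)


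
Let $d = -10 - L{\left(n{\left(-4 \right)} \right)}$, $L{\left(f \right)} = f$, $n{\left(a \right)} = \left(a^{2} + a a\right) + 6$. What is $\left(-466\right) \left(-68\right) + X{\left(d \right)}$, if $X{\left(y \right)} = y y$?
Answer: $33992$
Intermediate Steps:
$n{\left(a \right)} = 6 + 2 a^{2}$ ($n{\left(a \right)} = \left(a^{2} + a^{2}\right) + 6 = 2 a^{2} + 6 = 6 + 2 a^{2}$)
$d = -48$ ($d = -10 - \left(6 + 2 \left(-4\right)^{2}\right) = -10 - \left(6 + 2 \cdot 16\right) = -10 - \left(6 + 32\right) = -10 - 38 = -48$)
$X{\left(y \right)} = y^{2}$
$\left(-466\right) \left(-68\right) + X{\left(d \right)} = \left(-466\right) \left(-68\right) + \left(-48\right)^{2} = 31688 + 2304 = 33992$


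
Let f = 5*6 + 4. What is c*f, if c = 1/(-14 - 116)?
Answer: -17/65 ≈ -0.26154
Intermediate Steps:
c = -1/130 (c = 1/(-130) = -1/130 ≈ -0.0076923)
f = 34 (f = 30 + 4 = 34)
c*f = -1/130*34 = -17/65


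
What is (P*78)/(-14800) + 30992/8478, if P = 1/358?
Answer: 41051837879/11229958800 ≈ 3.6556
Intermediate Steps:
P = 1/358 ≈ 0.0027933
(P*78)/(-14800) + 30992/8478 = ((1/358)*78)/(-14800) + 30992/8478 = (39/179)*(-1/14800) + 30992*(1/8478) = -39/2649200 + 15496/4239 = 41051837879/11229958800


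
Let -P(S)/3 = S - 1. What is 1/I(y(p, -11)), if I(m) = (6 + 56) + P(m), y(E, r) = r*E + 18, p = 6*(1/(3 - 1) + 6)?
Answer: 1/1298 ≈ 0.00077042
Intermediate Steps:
p = 39 (p = 6*(1/2 + 6) = 6*(½ + 6) = 6*(13/2) = 39)
P(S) = 3 - 3*S (P(S) = -3*(S - 1) = -3*(-1 + S) = 3 - 3*S)
y(E, r) = 18 + E*r (y(E, r) = E*r + 18 = 18 + E*r)
I(m) = 65 - 3*m (I(m) = (6 + 56) + (3 - 3*m) = 62 + (3 - 3*m) = 65 - 3*m)
1/I(y(p, -11)) = 1/(65 - 3*(18 + 39*(-11))) = 1/(65 - 3*(18 - 429)) = 1/(65 - 3*(-411)) = 1/(65 + 1233) = 1/1298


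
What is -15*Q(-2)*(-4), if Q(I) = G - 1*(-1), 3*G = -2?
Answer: 20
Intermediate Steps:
G = -2/3 (G = (1/3)*(-2) = -2/3 ≈ -0.66667)
Q(I) = 1/3 (Q(I) = -2/3 - 1*(-1) = -2/3 + 1 = 1/3)
-15*Q(-2)*(-4) = -15*1/3*(-4) = -5*(-4) = 20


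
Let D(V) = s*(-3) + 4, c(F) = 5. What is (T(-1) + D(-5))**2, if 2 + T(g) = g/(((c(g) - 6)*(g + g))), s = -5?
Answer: 1089/4 ≈ 272.25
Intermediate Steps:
D(V) = 19 (D(V) = -5*(-3) + 4 = 15 + 4 = 19)
T(g) = -5/2 (T(g) = -2 + g/(((5 - 6)*(g + g))) = -2 + g/((-2*g)) = -2 + g*(-1/(2*g)) = -2 - 1/2 = -5/2)
(T(-1) + D(-5))**2 = (-5/2 + 19)**2 = (33/2)**2 = 1089/4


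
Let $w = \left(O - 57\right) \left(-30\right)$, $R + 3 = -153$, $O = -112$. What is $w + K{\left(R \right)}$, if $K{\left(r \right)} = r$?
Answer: $4914$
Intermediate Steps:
$R = -156$ ($R = -3 - 153 = -156$)
$w = 5070$ ($w = \left(-112 - 57\right) \left(-30\right) = \left(-169\right) \left(-30\right) = 5070$)
$w + K{\left(R \right)} = 5070 - 156 = 4914$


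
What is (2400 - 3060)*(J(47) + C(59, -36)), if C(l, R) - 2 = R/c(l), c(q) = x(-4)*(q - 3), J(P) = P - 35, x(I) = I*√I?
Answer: -9240 + 1485*I/28 ≈ -9240.0 + 53.036*I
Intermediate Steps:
x(I) = I^(3/2)
J(P) = -35 + P
c(q) = -8*I*(-3 + q) (c(q) = (-4)^(3/2)*(q - 3) = (-8*I)*(-3 + q) = -8*I*(-3 + q))
C(l, R) = 2 - I*R/(8*(3 - l)) (C(l, R) = 2 + R/((8*I*(3 - l))) = 2 + R*(-I/(8*(3 - l))) = 2 - I*R/(8*(3 - l)))
(2400 - 3060)*(J(47) + C(59, -36)) = (2400 - 3060)*((-35 + 47) + (-48 + 16*59 + I*(-36))/(8*(-3 + 59))) = -660*(12 + (⅛)*(-48 + 944 - 36*I)/56) = -660*(12 + (⅛)*(1/56)*(896 - 36*I)) = -660*(12 + (2 - 9*I/112)) = -660*(14 - 9*I/112) = -9240 + 1485*I/28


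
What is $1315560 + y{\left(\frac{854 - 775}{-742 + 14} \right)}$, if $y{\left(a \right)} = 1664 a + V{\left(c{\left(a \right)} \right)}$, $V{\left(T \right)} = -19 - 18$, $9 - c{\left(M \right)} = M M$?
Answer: $\frac{9207397}{7} \approx 1.3153 \cdot 10^{6}$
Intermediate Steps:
$c{\left(M \right)} = 9 - M^{2}$ ($c{\left(M \right)} = 9 - M M = 9 - M^{2}$)
$V{\left(T \right)} = -37$
$y{\left(a \right)} = -37 + 1664 a$ ($y{\left(a \right)} = 1664 a - 37 = -37 + 1664 a$)
$1315560 + y{\left(\frac{854 - 775}{-742 + 14} \right)} = 1315560 + \left(-37 + 1664 \frac{854 - 775}{-742 + 14}\right) = 1315560 + \left(-37 + 1664 \frac{79}{-728}\right) = 1315560 + \left(-37 + 1664 \cdot 79 \left(- \frac{1}{728}\right)\right) = 1315560 + \left(-37 + 1664 \left(- \frac{79}{728}\right)\right) = 1315560 - \frac{1523}{7} = \frac{9207397}{7}$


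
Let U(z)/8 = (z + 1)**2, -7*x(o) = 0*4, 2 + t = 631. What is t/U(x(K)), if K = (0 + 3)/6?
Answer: 629/8 ≈ 78.625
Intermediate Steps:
t = 629 (t = -2 + 631 = 629)
K = 1/2 (K = 3*(1/6) = 1/2 ≈ 0.50000)
x(o) = 0 (x(o) = -0*4 = -1/7*0 = 0)
U(z) = 8*(1 + z)**2 (U(z) = 8*(z + 1)**2 = 8*(1 + z)**2)
t/U(x(K)) = 629/((8*(1 + 0)**2)) = 629/((8*1**2)) = 629/((8*1)) = 629/8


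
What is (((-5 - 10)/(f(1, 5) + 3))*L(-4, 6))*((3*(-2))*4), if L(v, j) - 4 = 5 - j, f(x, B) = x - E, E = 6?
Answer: -540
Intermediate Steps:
f(x, B) = -6 + x (f(x, B) = x - 1*6 = x - 6 = -6 + x)
L(v, j) = 9 - j (L(v, j) = 4 + (5 - j) = 9 - j)
(((-5 - 10)/(f(1, 5) + 3))*L(-4, 6))*((3*(-2))*4) = (((-5 - 10)/((-6 + 1) + 3))*(9 - 1*6))*((3*(-2))*4) = ((-15/(-5 + 3))*(9 - 6))*(-6*4) = (-15/(-2)*3)*(-24) = (-15*(-½)*3)*(-24) = ((15/2)*3)*(-24) = (45/2)*(-24) = -540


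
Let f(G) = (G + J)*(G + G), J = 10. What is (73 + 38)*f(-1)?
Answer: -1998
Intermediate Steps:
f(G) = 2*G*(10 + G) (f(G) = (G + 10)*(G + G) = (10 + G)*(2*G) = 2*G*(10 + G))
(73 + 38)*f(-1) = (73 + 38)*(2*(-1)*(10 - 1)) = 111*(2*(-1)*9) = 111*(-18) = -1998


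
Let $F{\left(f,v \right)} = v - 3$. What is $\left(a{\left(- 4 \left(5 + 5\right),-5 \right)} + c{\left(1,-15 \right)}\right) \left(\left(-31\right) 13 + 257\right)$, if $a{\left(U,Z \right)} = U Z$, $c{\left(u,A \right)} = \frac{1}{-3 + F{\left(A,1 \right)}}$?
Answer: $- \frac{145854}{5} \approx -29171.0$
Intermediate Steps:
$F{\left(f,v \right)} = -3 + v$ ($F{\left(f,v \right)} = v - 3 = -3 + v$)
$c{\left(u,A \right)} = - \frac{1}{5}$ ($c{\left(u,A \right)} = \frac{1}{-3 + \left(-3 + 1\right)} = \frac{1}{-3 - 2} = \frac{1}{-5} = - \frac{1}{5}$)
$\left(a{\left(- 4 \left(5 + 5\right),-5 \right)} + c{\left(1,-15 \right)}\right) \left(\left(-31\right) 13 + 257\right) = \left(- 4 \left(5 + 5\right) \left(-5\right) - \frac{1}{5}\right) \left(\left(-31\right) 13 + 257\right) = \left(\left(-4\right) 10 \left(-5\right) - \frac{1}{5}\right) \left(-403 + 257\right) = \left(\left(-40\right) \left(-5\right) - \frac{1}{5}\right) \left(-146\right) = \left(200 - \frac{1}{5}\right) \left(-146\right) = \frac{999}{5} \left(-146\right) = - \frac{145854}{5}$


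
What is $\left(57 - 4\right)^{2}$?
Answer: $2809$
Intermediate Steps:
$\left(57 - 4\right)^{2} = 53^{2} = 2809$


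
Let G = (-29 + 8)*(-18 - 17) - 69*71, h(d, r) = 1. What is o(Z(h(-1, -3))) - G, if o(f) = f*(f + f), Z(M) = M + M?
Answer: 4172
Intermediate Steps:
Z(M) = 2*M
o(f) = 2*f**2 (o(f) = f*(2*f) = 2*f**2)
G = -4164 (G = -21*(-35) - 4899 = 735 - 4899 = -4164)
o(Z(h(-1, -3))) - G = 2*(2*1)**2 - 1*(-4164) = 2*2**2 + 4164 = 2*4 + 4164 = 8 + 4164 = 4172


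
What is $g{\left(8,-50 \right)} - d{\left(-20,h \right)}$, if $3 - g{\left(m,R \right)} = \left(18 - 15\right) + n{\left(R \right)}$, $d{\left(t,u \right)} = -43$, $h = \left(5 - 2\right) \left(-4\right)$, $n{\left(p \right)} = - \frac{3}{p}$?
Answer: $\frac{2147}{50} \approx 42.94$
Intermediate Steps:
$h = -12$ ($h = 3 \left(-4\right) = -12$)
$g{\left(m,R \right)} = \frac{3}{R}$ ($g{\left(m,R \right)} = 3 - \left(\left(18 - 15\right) - \frac{3}{R}\right) = 3 - \left(3 - \frac{3}{R}\right) = \frac{3}{R}$)
$g{\left(8,-50 \right)} - d{\left(-20,h \right)} = \frac{3}{-50} - -43 = 3 \left(- \frac{1}{50}\right) + 43 = - \frac{3}{50} + 43 = \frac{2147}{50}$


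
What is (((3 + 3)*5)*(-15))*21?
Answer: -9450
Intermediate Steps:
(((3 + 3)*5)*(-15))*21 = ((6*5)*(-15))*21 = (30*(-15))*21 = -450*21 = -9450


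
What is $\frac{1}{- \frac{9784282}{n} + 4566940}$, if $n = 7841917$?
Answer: $\frac{7841917}{35813554639698} \approx 2.1896 \cdot 10^{-7}$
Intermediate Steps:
$\frac{1}{- \frac{9784282}{n} + 4566940} = \frac{1}{- \frac{9784282}{7841917} + 4566940} = \frac{1}{\frac{35813554639698}{7841917}} = \frac{7841917}{35813554639698}$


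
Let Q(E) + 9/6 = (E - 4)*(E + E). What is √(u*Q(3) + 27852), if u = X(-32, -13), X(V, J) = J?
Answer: 3*√12422/2 ≈ 167.18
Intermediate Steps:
u = -13
Q(E) = -3/2 + 2*E*(-4 + E) (Q(E) = -3/2 + (E - 4)*(E + E) = -3/2 + (-4 + E)*(2*E) = -3/2 + 2*E*(-4 + E))
√(u*Q(3) + 27852) = √(-13*(-3/2 - 8*3 + 2*3²) + 27852) = √(-13*(-3/2 - 24 + 2*9) + 27852) = √(-13*(-3/2 - 24 + 18) + 27852) = √(-13*(-15/2) + 27852) = √(195/2 + 27852) = √(55899/2) = 3*√12422/2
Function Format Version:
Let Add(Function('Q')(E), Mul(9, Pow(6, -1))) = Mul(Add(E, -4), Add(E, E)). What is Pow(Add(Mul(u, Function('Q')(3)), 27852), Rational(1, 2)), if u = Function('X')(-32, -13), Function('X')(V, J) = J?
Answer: Mul(Rational(3, 2), Pow(12422, Rational(1, 2))) ≈ 167.18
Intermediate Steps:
u = -13
Function('Q')(E) = Add(Rational(-3, 2), Mul(2, E, Add(-4, E))) (Function('Q')(E) = Add(Rational(-3, 2), Mul(Add(E, -4), Add(E, E))) = Add(Rational(-3, 2), Mul(Add(-4, E), Mul(2, E))) = Add(Rational(-3, 2), Mul(2, E, Add(-4, E))))
Pow(Add(Mul(u, Function('Q')(3)), 27852), Rational(1, 2)) = Pow(Add(Mul(-13, Add(Rational(-3, 2), Mul(-8, 3), Mul(2, Pow(3, 2)))), 27852), Rational(1, 2)) = Pow(Add(Mul(-13, Add(Rational(-3, 2), -24, Mul(2, 9))), 27852), Rational(1, 2)) = Pow(Add(Mul(-13, Add(Rational(-3, 2), -24, 18)), 27852), Rational(1, 2)) = Pow(Add(Mul(-13, Rational(-15, 2)), 27852), Rational(1, 2)) = Pow(Add(Rational(195, 2), 27852), Rational(1, 2)) = Pow(Rational(55899, 2), Rational(1, 2)) = Mul(Rational(3, 2), Pow(12422, Rational(1, 2)))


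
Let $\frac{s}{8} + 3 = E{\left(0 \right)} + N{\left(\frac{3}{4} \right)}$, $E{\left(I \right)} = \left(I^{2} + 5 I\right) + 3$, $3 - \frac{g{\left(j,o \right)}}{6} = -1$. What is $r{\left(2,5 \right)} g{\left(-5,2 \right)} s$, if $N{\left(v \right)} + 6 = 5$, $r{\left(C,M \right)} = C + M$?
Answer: $-1344$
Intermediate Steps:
$g{\left(j,o \right)} = 24$ ($g{\left(j,o \right)} = 18 - -6 = 18 + 6 = 24$)
$N{\left(v \right)} = -1$ ($N{\left(v \right)} = -6 + 5 = -1$)
$E{\left(I \right)} = 3 + I^{2} + 5 I$
$s = -8$ ($s = -24 + 8 \left(\left(3 + 0^{2} + 5 \cdot 0\right) - 1\right) = -24 + 8 \left(\left(3 + 0 + 0\right) - 1\right) = -24 + 8 \left(3 - 1\right) = -24 + 8 \cdot 2 = -24 + 16 = -8$)
$r{\left(2,5 \right)} g{\left(-5,2 \right)} s = \left(2 + 5\right) 24 \left(-8\right) = 7 \cdot 24 \left(-8\right) = 168 \left(-8\right) = -1344$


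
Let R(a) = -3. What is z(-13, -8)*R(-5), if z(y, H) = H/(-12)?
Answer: -2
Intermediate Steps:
z(y, H) = -H/12 (z(y, H) = H*(-1/12) = -H/12)
z(-13, -8)*R(-5) = -1/12*(-8)*(-3) = (2/3)*(-3) = -2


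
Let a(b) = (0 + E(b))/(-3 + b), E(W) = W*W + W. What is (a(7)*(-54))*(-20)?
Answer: 15120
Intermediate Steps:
E(W) = W + W² (E(W) = W² + W = W + W²)
a(b) = b*(1 + b)/(-3 + b) (a(b) = (0 + b*(1 + b))/(-3 + b) = (b*(1 + b))/(-3 + b) = b*(1 + b)/(-3 + b))
(a(7)*(-54))*(-20) = ((7*(1 + 7)/(-3 + 7))*(-54))*(-20) = ((7*8/4)*(-54))*(-20) = ((7*(¼)*8)*(-54))*(-20) = (14*(-54))*(-20) = -756*(-20) = 15120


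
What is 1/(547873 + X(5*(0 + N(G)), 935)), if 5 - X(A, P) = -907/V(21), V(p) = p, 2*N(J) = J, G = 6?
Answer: 21/11506345 ≈ 1.8251e-6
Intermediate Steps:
N(J) = J/2
X(A, P) = 1012/21 (X(A, P) = 5 - (-907)/21 = 5 - 1*(-907/21) = 5 + 907/21 = 1012/21)
1/(547873 + X(5*(0 + N(G)), 935)) = 1/(547873 + 1012/21) = 1/(11506345/21) = 21/11506345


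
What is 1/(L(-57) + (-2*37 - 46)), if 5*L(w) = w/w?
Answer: -5/599 ≈ -0.0083472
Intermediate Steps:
L(w) = ⅕ (L(w) = (w/w)/5 = (⅕)*1 = ⅕)
1/(L(-57) + (-2*37 - 46)) = 1/(⅕ + (-2*37 - 46)) = 1/(⅕ + (-74 - 46)) = 1/(⅕ - 120) = 1/(-599/5) = -5/599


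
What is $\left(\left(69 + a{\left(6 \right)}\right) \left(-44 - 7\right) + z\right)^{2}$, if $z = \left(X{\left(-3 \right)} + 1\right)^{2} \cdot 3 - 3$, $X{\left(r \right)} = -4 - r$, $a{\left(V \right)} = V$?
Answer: $14653584$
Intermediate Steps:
$z = -3$ ($z = \left(\left(-4 - -3\right) + 1\right)^{2} \cdot 3 - 3 = \left(\left(-4 + 3\right) + 1\right)^{2} \cdot 3 - 3 = \left(-1 + 1\right)^{2} \cdot 3 - 3 = 0^{2} \cdot 3 - 3 = 0 \cdot 3 - 3 = 0 - 3 = -3$)
$\left(\left(69 + a{\left(6 \right)}\right) \left(-44 - 7\right) + z\right)^{2} = \left(\left(69 + 6\right) \left(-44 - 7\right) - 3\right)^{2} = \left(75 \left(-51\right) - 3\right)^{2} = \left(-3825 - 3\right)^{2} = \left(-3828\right)^{2} = 14653584$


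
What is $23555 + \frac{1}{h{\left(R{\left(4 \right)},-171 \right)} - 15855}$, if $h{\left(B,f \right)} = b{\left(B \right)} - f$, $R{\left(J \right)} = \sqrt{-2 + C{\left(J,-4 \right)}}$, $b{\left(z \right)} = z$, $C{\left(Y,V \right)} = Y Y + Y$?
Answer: $\frac{965707251401}{40997973} - \frac{\sqrt{2}}{81995946} \approx 23555.0$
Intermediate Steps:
$C{\left(Y,V \right)} = Y + Y^{2}$ ($C{\left(Y,V \right)} = Y^{2} + Y = Y + Y^{2}$)
$R{\left(J \right)} = \sqrt{-2 + J \left(1 + J\right)}$
$h{\left(B,f \right)} = B - f$
$23555 + \frac{1}{h{\left(R{\left(4 \right)},-171 \right)} - 15855} = 23555 + \frac{1}{\left(\sqrt{-2 + 4 \left(1 + 4\right)} - -171\right) - 15855} = 23555 + \frac{1}{\left(\sqrt{-2 + 4 \cdot 5} + 171\right) - 15855} = 23555 + \frac{1}{\left(\sqrt{-2 + 20} + 171\right) - 15855} = 23555 + \frac{1}{\left(\sqrt{18} + 171\right) - 15855} = 23555 + \frac{1}{\left(3 \sqrt{2} + 171\right) - 15855} = 23555 + \frac{1}{\left(171 + 3 \sqrt{2}\right) - 15855} = 23555 + \frac{1}{-15684 + 3 \sqrt{2}}$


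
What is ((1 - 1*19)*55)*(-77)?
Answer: 76230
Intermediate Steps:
((1 - 1*19)*55)*(-77) = ((1 - 19)*55)*(-77) = -18*55*(-77) = -990*(-77) = 76230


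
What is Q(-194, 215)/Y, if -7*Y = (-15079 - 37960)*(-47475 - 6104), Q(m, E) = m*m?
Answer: -37636/405968083 ≈ -9.2707e-5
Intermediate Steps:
Q(m, E) = m**2
Y = -405968083 (Y = -(-15079 - 37960)*(-47475 - 6104)/7 = -(-7577)*(-53579) = -1/7*2841776581 = -405968083)
Q(-194, 215)/Y = (-194)**2/(-405968083) = 37636*(-1/405968083) = -37636/405968083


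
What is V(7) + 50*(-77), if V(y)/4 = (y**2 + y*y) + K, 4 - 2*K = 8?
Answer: -3466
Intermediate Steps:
K = -2 (K = 2 - 1/2*8 = 2 - 4 = -2)
V(y) = -8 + 8*y**2 (V(y) = 4*((y**2 + y*y) - 2) = 4*((y**2 + y**2) - 2) = 4*(2*y**2 - 2) = 4*(-2 + 2*y**2) = -8 + 8*y**2)
V(7) + 50*(-77) = (-8 + 8*7**2) + 50*(-77) = (-8 + 8*49) - 3850 = (-8 + 392) - 3850 = 384 - 3850 = -3466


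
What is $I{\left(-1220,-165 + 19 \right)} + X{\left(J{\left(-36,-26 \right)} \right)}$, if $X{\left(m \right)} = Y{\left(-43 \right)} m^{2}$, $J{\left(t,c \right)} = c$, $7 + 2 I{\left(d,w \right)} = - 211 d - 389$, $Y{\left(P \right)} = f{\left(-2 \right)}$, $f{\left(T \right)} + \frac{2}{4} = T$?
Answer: $126822$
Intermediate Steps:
$f{\left(T \right)} = - \frac{1}{2} + T$
$Y{\left(P \right)} = - \frac{5}{2}$ ($Y{\left(P \right)} = - \frac{1}{2} - 2 = - \frac{5}{2}$)
$I{\left(d,w \right)} = -198 - \frac{211 d}{2}$ ($I{\left(d,w \right)} = - \frac{7}{2} + \frac{- 211 d - 389}{2} = - \frac{7}{2} + \frac{-389 - 211 d}{2} = - \frac{7}{2} - \left(\frac{389}{2} + \frac{211 d}{2}\right) = -198 - \frac{211 d}{2}$)
$X{\left(m \right)} = - \frac{5 m^{2}}{2}$
$I{\left(-1220,-165 + 19 \right)} + X{\left(J{\left(-36,-26 \right)} \right)} = \left(-198 - -128710\right) - \frac{5 \left(-26\right)^{2}}{2} = \left(-198 + 128710\right) - 1690 = 128512 - 1690 = 126822$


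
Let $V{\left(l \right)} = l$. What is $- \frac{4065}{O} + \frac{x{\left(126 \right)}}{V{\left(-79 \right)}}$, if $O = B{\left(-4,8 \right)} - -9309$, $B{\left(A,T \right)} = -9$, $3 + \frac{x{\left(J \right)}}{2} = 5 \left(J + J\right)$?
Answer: $- \frac{1580089}{48980} \approx -32.26$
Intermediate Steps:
$x{\left(J \right)} = -6 + 20 J$ ($x{\left(J \right)} = -6 + 2 \cdot 5 \left(J + J\right) = -6 + 2 \cdot 5 \cdot 2 J = -6 + 2 \cdot 10 J = -6 + 20 J$)
$O = 9300$ ($O = -9 - -9309 = -9 + 9309 = 9300$)
$- \frac{4065}{O} + \frac{x{\left(126 \right)}}{V{\left(-79 \right)}} = - \frac{4065}{9300} + \frac{-6 + 20 \cdot 126}{-79} = \left(-4065\right) \frac{1}{9300} + \left(-6 + 2520\right) \left(- \frac{1}{79}\right) = - \frac{271}{620} + 2514 \left(- \frac{1}{79}\right) = - \frac{271}{620} - \frac{2514}{79} = - \frac{1580089}{48980}$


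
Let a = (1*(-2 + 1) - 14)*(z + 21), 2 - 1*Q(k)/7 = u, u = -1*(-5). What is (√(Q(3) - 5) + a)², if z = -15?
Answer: (90 - I*√26)² ≈ 8074.0 - 917.82*I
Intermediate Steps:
u = 5
Q(k) = -21 (Q(k) = 14 - 7*5 = 14 - 35 = -21)
a = -90 (a = (1*(-2 + 1) - 14)*(-15 + 21) = (1*(-1) - 14)*6 = (-1 - 14)*6 = -15*6 = -90)
(√(Q(3) - 5) + a)² = (√(-21 - 5) - 90)² = (√(-26) - 90)² = (I*√26 - 90)² = (-90 + I*√26)²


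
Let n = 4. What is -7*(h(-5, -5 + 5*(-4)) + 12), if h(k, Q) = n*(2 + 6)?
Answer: -308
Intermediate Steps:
h(k, Q) = 32 (h(k, Q) = 4*(2 + 6) = 4*8 = 32)
-7*(h(-5, -5 + 5*(-4)) + 12) = -7*(32 + 12) = -7*44 = -308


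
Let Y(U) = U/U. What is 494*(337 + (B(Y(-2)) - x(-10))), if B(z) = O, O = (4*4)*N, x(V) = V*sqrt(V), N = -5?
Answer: 126958 + 4940*I*sqrt(10) ≈ 1.2696e+5 + 15622.0*I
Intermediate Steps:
Y(U) = 1
x(V) = V**(3/2)
O = -80 (O = (4*4)*(-5) = 16*(-5) = -80)
B(z) = -80
494*(337 + (B(Y(-2)) - x(-10))) = 494*(337 + (-80 - (-10)**(3/2))) = 494*(337 + (-80 - (-10)*I*sqrt(10))) = 494*(337 + (-80 + 10*I*sqrt(10))) = 494*(257 + 10*I*sqrt(10)) = 126958 + 4940*I*sqrt(10)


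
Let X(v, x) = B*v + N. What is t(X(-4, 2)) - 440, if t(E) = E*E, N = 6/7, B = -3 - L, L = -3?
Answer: -21524/49 ≈ -439.27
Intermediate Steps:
B = 0 (B = -3 - 1*(-3) = -3 + 3 = 0)
N = 6/7 (N = 6*(1/7) = 6/7 ≈ 0.85714)
X(v, x) = 6/7 (X(v, x) = 0*v + 6/7 = 0 + 6/7 = 6/7)
t(E) = E**2
t(X(-4, 2)) - 440 = (6/7)**2 - 440 = 36/49 - 440 = -21524/49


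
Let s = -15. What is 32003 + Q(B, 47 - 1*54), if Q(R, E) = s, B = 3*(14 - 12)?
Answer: 31988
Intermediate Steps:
B = 6 (B = 3*2 = 6)
Q(R, E) = -15
32003 + Q(B, 47 - 1*54) = 32003 - 15 = 31988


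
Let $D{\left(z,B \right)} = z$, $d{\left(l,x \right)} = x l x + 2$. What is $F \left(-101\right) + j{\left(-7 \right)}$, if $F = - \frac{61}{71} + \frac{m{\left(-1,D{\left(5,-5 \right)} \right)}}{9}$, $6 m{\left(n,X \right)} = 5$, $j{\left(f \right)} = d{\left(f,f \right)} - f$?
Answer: $- \frac{983717}{3834} \approx -256.58$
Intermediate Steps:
$d{\left(l,x \right)} = 2 + l x^{2}$ ($d{\left(l,x \right)} = l x x + 2 = l x^{2} + 2 = 2 + l x^{2}$)
$j{\left(f \right)} = 2 + f^{3} - f$ ($j{\left(f \right)} = \left(2 + f f^{2}\right) - f = \left(2 + f^{3}\right) - f = 2 + f^{3} - f$)
$m{\left(n,X \right)} = \frac{5}{6}$ ($m{\left(n,X \right)} = \frac{1}{6} \cdot 5 = \frac{5}{6}$)
$F = - \frac{2939}{3834}$ ($F = - \frac{61}{71} + \frac{5}{6 \cdot 9} = \left(-61\right) \frac{1}{71} + \frac{5}{6} \cdot \frac{1}{9} = - \frac{61}{71} + \frac{5}{54} = - \frac{2939}{3834} \approx -0.76656$)
$F \left(-101\right) + j{\left(-7 \right)} = \left(- \frac{2939}{3834}\right) \left(-101\right) + \left(2 + \left(-7\right)^{3} - -7\right) = \frac{296839}{3834} + \left(2 - 343 + 7\right) = \frac{296839}{3834} - 334 = - \frac{983717}{3834}$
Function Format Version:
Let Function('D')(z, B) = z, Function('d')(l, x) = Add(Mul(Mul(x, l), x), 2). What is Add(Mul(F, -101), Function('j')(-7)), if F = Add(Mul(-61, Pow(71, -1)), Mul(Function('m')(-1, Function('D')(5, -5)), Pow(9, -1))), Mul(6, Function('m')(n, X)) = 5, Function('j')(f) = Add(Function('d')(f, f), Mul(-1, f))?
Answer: Rational(-983717, 3834) ≈ -256.58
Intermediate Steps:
Function('d')(l, x) = Add(2, Mul(l, Pow(x, 2))) (Function('d')(l, x) = Add(Mul(Mul(l, x), x), 2) = Add(Mul(l, Pow(x, 2)), 2) = Add(2, Mul(l, Pow(x, 2))))
Function('j')(f) = Add(2, Pow(f, 3), Mul(-1, f)) (Function('j')(f) = Add(Add(2, Mul(f, Pow(f, 2))), Mul(-1, f)) = Add(Add(2, Pow(f, 3)), Mul(-1, f)) = Add(2, Pow(f, 3), Mul(-1, f)))
Function('m')(n, X) = Rational(5, 6) (Function('m')(n, X) = Mul(Rational(1, 6), 5) = Rational(5, 6))
F = Rational(-2939, 3834) (F = Add(Mul(-61, Pow(71, -1)), Mul(Rational(5, 6), Pow(9, -1))) = Add(Mul(-61, Rational(1, 71)), Mul(Rational(5, 6), Rational(1, 9))) = Add(Rational(-61, 71), Rational(5, 54)) = Rational(-2939, 3834) ≈ -0.76656)
Add(Mul(F, -101), Function('j')(-7)) = Add(Mul(Rational(-2939, 3834), -101), Add(2, Pow(-7, 3), Mul(-1, -7))) = Add(Rational(296839, 3834), Add(2, -343, 7)) = Add(Rational(296839, 3834), -334) = Rational(-983717, 3834)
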